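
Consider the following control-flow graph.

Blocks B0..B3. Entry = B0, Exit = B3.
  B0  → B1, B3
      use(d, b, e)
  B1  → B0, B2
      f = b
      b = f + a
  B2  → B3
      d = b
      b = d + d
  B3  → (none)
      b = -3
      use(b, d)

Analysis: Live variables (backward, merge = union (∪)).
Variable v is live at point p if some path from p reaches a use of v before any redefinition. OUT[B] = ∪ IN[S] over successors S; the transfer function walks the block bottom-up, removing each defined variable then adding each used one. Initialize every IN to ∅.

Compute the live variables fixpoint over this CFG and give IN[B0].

Fixpoint table:
  B0:   IN={a, b, d, e}   OUT={a, b, d, e}
  B1:   IN={a, b, d, e}   OUT={a, b, d, e}
  B2:   IN={b}   OUT={d}
  B3:   IN={d}   OUT={}

Merge at B0: OUT[B0] = IN[B1] ⊔ IN[B3] = {a, b, d, e}
Applying B0's transfer function to that OUT value gives IN[B0] (row B0 above).

Answer: {a, b, d, e}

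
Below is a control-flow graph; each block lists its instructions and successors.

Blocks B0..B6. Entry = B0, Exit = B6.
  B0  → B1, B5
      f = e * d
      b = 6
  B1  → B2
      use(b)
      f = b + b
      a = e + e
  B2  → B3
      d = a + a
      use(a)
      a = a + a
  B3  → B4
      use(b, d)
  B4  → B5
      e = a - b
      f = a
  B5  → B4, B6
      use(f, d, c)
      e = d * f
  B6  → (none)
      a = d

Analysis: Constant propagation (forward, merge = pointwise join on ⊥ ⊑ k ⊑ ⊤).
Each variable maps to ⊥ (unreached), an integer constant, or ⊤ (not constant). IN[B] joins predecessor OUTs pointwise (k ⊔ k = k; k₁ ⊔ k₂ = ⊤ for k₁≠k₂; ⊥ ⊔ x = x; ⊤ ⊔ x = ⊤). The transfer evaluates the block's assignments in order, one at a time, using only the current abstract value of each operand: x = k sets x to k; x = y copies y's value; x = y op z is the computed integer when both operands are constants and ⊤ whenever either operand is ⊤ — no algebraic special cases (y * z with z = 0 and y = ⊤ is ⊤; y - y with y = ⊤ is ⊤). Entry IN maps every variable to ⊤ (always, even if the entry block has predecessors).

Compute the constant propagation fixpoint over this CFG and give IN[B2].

Answer: {a: ⊤, b: 6, c: ⊤, d: ⊤, e: ⊤, f: 12}

Trace:
Fixpoint table:
  B0:   IN=(all ⊤)   OUT={b:6; rest ⊤}
  B1:   IN={b:6; rest ⊤}   OUT={b:6, f:12; rest ⊤}
  B2:   IN={b:6, f:12; rest ⊤}   OUT={b:6, f:12; rest ⊤}
  B3:   IN={b:6, f:12; rest ⊤}   OUT={b:6, f:12; rest ⊤}
  B4:   IN={b:6; rest ⊤}   OUT={b:6; rest ⊤}
  B5:   IN={b:6; rest ⊤}   OUT={b:6; rest ⊤}
  B6:   IN={b:6; rest ⊤}   OUT={b:6; rest ⊤}

Merge at B2: IN[B2] = OUT[B1] = {a: ⊤, b: 6, c: ⊤, d: ⊤, e: ⊤, f: 12}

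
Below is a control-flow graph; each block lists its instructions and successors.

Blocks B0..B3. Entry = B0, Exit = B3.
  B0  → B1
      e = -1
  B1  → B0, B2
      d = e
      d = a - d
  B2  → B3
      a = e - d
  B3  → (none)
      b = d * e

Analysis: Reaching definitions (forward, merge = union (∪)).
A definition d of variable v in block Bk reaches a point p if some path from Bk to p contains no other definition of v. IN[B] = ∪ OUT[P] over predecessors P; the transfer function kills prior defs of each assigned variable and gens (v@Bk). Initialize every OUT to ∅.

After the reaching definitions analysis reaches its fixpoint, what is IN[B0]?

Converged values:
  B0:   IN={d@B1, e@B0}   OUT={d@B1, e@B0}
  B1:   IN={d@B1, e@B0}   OUT={d@B1, e@B0}
  B2:   IN={d@B1, e@B0}   OUT={a@B2, d@B1, e@B0}
  B3:   IN={a@B2, d@B1, e@B0}   OUT={a@B2, b@B3, d@B1, e@B0}

Merge at B0 (entry node, so the boundary value {} is joined with the incoming edge(s)): IN[B0] = {} ⊔ OUT[B1] = {d@B1, e@B0}

Answer: {d@B1, e@B0}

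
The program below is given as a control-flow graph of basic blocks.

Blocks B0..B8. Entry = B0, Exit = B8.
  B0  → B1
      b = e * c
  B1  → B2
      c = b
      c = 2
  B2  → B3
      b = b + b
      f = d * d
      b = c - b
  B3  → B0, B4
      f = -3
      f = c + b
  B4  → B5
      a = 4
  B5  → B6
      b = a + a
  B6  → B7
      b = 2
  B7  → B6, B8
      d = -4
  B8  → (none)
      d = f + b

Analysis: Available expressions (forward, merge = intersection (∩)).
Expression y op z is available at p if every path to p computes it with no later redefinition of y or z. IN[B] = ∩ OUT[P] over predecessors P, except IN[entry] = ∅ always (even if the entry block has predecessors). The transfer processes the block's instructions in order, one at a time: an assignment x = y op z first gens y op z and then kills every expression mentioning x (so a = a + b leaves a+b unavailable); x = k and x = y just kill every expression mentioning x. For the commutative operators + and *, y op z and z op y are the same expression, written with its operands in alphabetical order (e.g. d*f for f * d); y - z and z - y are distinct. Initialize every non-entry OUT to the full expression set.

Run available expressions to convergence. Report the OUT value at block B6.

Converged values:
  B0: | IN={} | OUT={c*e}
  B1: | IN={c*e} | OUT={}
  B2: | IN={} | OUT={d*d}
  B3: | IN={d*d} | OUT={b+c, d*d}
  B4: | IN={b+c, d*d} | OUT={b+c, d*d}
  B5: | IN={b+c, d*d} | OUT={a+a, d*d}
  B6: | IN={a+a} | OUT={a+a}
  B7: | IN={a+a} | OUT={a+a}
  B8: | IN={a+a} | OUT={a+a, b+f}

Merge at B6: IN[B6] = OUT[B5] ∩ OUT[B7] = {a+a}
Applying B6's transfer function to that IN value gives OUT[B6] (row B6 above).

Answer: {a+a}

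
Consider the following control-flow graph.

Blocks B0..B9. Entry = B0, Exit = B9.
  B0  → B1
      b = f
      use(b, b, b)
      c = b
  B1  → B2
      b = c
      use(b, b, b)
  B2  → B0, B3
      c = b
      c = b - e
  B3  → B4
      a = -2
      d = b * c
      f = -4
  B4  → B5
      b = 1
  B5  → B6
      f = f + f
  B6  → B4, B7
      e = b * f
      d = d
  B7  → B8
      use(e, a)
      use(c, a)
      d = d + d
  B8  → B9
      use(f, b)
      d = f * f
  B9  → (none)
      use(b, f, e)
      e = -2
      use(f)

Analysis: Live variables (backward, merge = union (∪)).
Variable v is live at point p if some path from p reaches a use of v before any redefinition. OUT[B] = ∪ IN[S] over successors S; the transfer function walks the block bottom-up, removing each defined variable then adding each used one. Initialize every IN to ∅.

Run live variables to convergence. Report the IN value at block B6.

Answer: {a, b, c, d, f}

Trace:
Fixpoint table:
  B0:   IN={e, f}   OUT={c, e, f}
  B1:   IN={c, e, f}   OUT={b, e, f}
  B2:   IN={b, e, f}   OUT={b, c, e, f}
  B3:   IN={b, c}   OUT={a, c, d, f}
  B4:   IN={a, c, d, f}   OUT={a, b, c, d, f}
  B5:   IN={a, b, c, d, f}   OUT={a, b, c, d, f}
  B6:   IN={a, b, c, d, f}   OUT={a, b, c, d, e, f}
  B7:   IN={a, b, c, d, e, f}   OUT={b, e, f}
  B8:   IN={b, e, f}   OUT={b, e, f}
  B9:   IN={b, e, f}   OUT={}

Merge at B6: OUT[B6] = IN[B4] ⊔ IN[B7] = {a, b, c, d, e, f}
Applying B6's transfer function to that OUT value gives IN[B6] (row B6 above).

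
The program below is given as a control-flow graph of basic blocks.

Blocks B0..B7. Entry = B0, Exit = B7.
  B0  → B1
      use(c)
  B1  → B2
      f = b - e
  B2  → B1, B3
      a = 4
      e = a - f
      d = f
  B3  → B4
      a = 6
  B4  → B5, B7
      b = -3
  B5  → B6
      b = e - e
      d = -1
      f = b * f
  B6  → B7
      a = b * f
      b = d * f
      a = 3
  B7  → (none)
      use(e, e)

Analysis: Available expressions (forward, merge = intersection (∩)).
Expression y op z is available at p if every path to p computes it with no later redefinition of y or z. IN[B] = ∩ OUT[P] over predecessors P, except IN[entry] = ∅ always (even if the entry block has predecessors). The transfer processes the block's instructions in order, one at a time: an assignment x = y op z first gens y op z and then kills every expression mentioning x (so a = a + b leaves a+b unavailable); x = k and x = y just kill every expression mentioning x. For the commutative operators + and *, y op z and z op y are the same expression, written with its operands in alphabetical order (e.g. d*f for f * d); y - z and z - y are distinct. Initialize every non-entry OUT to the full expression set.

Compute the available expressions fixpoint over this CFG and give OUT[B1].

Per-block solution:
  B0:   IN={}   OUT={}
  B1:   IN={}   OUT={b-e}
  B2:   IN={b-e}   OUT={a-f}
  B3:   IN={a-f}   OUT={}
  B4:   IN={}   OUT={}
  B5:   IN={}   OUT={e-e}
  B6:   IN={e-e}   OUT={d*f, e-e}
  B7:   IN={}   OUT={}

Merge at B1: IN[B1] = OUT[B0] ∩ OUT[B2] = {}
Applying B1's transfer function to that IN value gives OUT[B1] (row B1 above).

Answer: {b-e}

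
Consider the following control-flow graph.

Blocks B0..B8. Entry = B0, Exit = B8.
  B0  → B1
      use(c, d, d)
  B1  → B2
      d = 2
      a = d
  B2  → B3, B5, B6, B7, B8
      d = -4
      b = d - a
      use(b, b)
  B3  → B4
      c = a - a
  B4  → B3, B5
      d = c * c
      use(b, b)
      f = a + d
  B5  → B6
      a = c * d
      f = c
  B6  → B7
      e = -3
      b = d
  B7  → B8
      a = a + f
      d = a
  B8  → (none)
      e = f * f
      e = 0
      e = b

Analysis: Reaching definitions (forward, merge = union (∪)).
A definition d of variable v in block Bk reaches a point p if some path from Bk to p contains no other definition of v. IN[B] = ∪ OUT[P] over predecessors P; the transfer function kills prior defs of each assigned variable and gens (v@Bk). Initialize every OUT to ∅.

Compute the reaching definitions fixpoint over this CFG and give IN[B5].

Fixpoint table:
  B0:  IN={}  OUT={}
  B1:  IN={}  OUT={a@B1, d@B1}
  B2:  IN={a@B1, d@B1}  OUT={a@B1, b@B2, d@B2}
  B3:  IN={a@B1, b@B2, c@B3, d@B2, d@B4, f@B4}  OUT={a@B1, b@B2, c@B3, d@B2, d@B4, f@B4}
  B4:  IN={a@B1, b@B2, c@B3, d@B2, d@B4, f@B4}  OUT={a@B1, b@B2, c@B3, d@B4, f@B4}
  B5:  IN={a@B1, b@B2, c@B3, d@B2, d@B4, f@B4}  OUT={a@B5, b@B2, c@B3, d@B2, d@B4, f@B5}
  B6:  IN={a@B1, a@B5, b@B2, c@B3, d@B2, d@B4, f@B5}  OUT={a@B1, a@B5, b@B6, c@B3, d@B2, d@B4, e@B6, f@B5}
  B7:  IN={a@B1, a@B5, b@B2, b@B6, c@B3, d@B2, d@B4, e@B6, f@B5}  OUT={a@B7, b@B2, b@B6, c@B3, d@B7, e@B6, f@B5}
  B8:  IN={a@B1, a@B7, b@B2, b@B6, c@B3, d@B2, d@B7, e@B6, f@B5}  OUT={a@B1, a@B7, b@B2, b@B6, c@B3, d@B2, d@B7, e@B8, f@B5}

Merge at B5: IN[B5] = OUT[B2] ⊔ OUT[B4] = {a@B1, b@B2, c@B3, d@B2, d@B4, f@B4}

Answer: {a@B1, b@B2, c@B3, d@B2, d@B4, f@B4}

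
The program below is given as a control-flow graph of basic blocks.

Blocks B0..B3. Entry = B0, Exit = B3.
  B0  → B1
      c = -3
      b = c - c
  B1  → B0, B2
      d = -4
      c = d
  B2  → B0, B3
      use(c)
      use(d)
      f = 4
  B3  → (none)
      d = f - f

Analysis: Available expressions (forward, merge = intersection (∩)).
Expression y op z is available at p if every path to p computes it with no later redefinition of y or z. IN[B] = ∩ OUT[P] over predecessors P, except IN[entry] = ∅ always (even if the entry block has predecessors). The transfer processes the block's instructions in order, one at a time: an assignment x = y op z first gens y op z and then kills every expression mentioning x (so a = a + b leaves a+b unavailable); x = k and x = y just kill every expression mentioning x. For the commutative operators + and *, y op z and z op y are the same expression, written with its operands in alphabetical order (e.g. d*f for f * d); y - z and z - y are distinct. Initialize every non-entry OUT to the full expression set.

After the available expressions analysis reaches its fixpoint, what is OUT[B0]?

Answer: {c-c}

Derivation:
Fixpoint table:
  B0:  IN={}  OUT={c-c}
  B1:  IN={c-c}  OUT={}
  B2:  IN={}  OUT={}
  B3:  IN={}  OUT={f-f}

Merge at B0 (entry node, so the boundary value {} is joined with the incoming edge(s)): IN[B0] = {} ∩ OUT[B1] ∩ OUT[B2] = {}
Applying B0's transfer function to that IN value gives OUT[B0] (row B0 above).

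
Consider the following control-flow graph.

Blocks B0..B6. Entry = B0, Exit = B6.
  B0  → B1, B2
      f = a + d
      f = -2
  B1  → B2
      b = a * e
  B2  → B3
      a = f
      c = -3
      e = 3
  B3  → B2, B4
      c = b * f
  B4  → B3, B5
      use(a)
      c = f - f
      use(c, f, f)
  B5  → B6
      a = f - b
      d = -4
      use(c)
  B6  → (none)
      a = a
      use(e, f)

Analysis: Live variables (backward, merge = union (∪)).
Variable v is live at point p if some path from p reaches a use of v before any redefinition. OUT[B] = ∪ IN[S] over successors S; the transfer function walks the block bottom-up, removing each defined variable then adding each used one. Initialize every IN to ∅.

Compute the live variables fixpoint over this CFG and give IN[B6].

Per-block solution:
  B0: | IN={a, b, d, e} | OUT={a, b, e, f}
  B1: | IN={a, e, f} | OUT={b, f}
  B2: | IN={b, f} | OUT={a, b, e, f}
  B3: | IN={a, b, e, f} | OUT={a, b, e, f}
  B4: | IN={a, b, e, f} | OUT={a, b, c, e, f}
  B5: | IN={b, c, e, f} | OUT={a, e, f}
  B6: | IN={a, e, f} | OUT={}

B6 is the boundary node: OUT[B6] = {}
Applying B6's transfer function to that OUT value gives IN[B6] (row B6 above).

Answer: {a, e, f}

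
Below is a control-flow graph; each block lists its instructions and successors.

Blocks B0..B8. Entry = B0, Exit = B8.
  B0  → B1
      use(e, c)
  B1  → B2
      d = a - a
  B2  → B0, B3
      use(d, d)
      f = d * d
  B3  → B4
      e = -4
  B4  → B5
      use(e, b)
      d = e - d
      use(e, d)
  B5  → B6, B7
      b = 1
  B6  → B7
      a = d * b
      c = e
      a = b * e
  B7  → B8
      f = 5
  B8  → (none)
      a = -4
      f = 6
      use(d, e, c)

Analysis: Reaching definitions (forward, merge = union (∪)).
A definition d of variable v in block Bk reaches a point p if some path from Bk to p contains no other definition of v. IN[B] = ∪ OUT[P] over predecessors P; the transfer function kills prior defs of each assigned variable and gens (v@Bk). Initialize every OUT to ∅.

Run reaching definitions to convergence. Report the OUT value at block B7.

Fixpoint table:
  B0:   IN={d@B1, f@B2}   OUT={d@B1, f@B2}
  B1:   IN={d@B1, f@B2}   OUT={d@B1, f@B2}
  B2:   IN={d@B1, f@B2}   OUT={d@B1, f@B2}
  B3:   IN={d@B1, f@B2}   OUT={d@B1, e@B3, f@B2}
  B4:   IN={d@B1, e@B3, f@B2}   OUT={d@B4, e@B3, f@B2}
  B5:   IN={d@B4, e@B3, f@B2}   OUT={b@B5, d@B4, e@B3, f@B2}
  B6:   IN={b@B5, d@B4, e@B3, f@B2}   OUT={a@B6, b@B5, c@B6, d@B4, e@B3, f@B2}
  B7:   IN={a@B6, b@B5, c@B6, d@B4, e@B3, f@B2}   OUT={a@B6, b@B5, c@B6, d@B4, e@B3, f@B7}
  B8:   IN={a@B6, b@B5, c@B6, d@B4, e@B3, f@B7}   OUT={a@B8, b@B5, c@B6, d@B4, e@B3, f@B8}

Merge at B7: IN[B7] = OUT[B5] ⊔ OUT[B6] = {a@B6, b@B5, c@B6, d@B4, e@B3, f@B2}
Applying B7's transfer function to that IN value gives OUT[B7] (row B7 above).

Answer: {a@B6, b@B5, c@B6, d@B4, e@B3, f@B7}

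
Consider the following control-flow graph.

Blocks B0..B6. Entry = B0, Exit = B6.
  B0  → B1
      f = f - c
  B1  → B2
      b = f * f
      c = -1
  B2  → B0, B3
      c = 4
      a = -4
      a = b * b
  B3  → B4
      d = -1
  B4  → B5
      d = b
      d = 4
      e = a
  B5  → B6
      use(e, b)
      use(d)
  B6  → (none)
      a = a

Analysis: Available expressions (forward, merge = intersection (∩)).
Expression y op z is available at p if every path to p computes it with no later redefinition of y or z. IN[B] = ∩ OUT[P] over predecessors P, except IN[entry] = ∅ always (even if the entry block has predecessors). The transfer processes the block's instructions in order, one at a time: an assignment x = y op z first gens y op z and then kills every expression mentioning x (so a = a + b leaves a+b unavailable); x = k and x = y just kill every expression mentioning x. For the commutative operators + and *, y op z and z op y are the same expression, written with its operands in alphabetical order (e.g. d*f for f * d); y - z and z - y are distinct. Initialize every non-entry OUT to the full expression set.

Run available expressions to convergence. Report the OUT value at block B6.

Converged values:
  B0:  IN={}  OUT={}
  B1:  IN={}  OUT={f*f}
  B2:  IN={f*f}  OUT={b*b, f*f}
  B3:  IN={b*b, f*f}  OUT={b*b, f*f}
  B4:  IN={b*b, f*f}  OUT={b*b, f*f}
  B5:  IN={b*b, f*f}  OUT={b*b, f*f}
  B6:  IN={b*b, f*f}  OUT={b*b, f*f}

Merge at B6: IN[B6] = OUT[B5] = {b*b, f*f}
Applying B6's transfer function to that IN value gives OUT[B6] (row B6 above).

Answer: {b*b, f*f}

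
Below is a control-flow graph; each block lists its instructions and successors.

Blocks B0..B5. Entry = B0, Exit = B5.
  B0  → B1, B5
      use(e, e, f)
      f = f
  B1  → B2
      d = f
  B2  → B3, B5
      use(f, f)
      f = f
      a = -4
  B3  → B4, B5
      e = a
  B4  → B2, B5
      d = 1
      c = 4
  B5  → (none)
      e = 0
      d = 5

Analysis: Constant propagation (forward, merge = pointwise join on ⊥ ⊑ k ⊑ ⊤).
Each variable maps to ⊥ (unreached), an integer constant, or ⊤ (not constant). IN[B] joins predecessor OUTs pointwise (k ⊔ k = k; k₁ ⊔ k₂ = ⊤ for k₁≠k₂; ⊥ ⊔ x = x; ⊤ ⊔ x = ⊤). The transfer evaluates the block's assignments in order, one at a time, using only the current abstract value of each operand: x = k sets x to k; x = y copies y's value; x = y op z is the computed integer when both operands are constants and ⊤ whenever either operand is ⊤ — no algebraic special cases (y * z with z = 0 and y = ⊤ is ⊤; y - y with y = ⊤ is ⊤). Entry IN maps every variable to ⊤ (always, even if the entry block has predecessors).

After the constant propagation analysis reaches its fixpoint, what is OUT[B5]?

Converged values:
  B0:  IN=(all ⊤)  OUT=(all ⊤)
  B1:  IN=(all ⊤)  OUT=(all ⊤)
  B2:  IN=(all ⊤)  OUT={a:-4; rest ⊤}
  B3:  IN={a:-4; rest ⊤}  OUT={a:-4, e:-4; rest ⊤}
  B4:  IN={a:-4, e:-4; rest ⊤}  OUT={a:-4, c:4, d:1, e:-4; rest ⊤}
  B5:  IN=(all ⊤)  OUT={d:5, e:0; rest ⊤}

Merge at B5: IN[B5] = OUT[B0] ⊔ OUT[B2] ⊔ OUT[B3] ⊔ OUT[B4] = {a: ⊤, b: ⊤, c: ⊤, d: ⊤, e: ⊤, f: ⊤}
Applying B5's transfer function to that IN value gives OUT[B5] (row B5 above).

Answer: {a: ⊤, b: ⊤, c: ⊤, d: 5, e: 0, f: ⊤}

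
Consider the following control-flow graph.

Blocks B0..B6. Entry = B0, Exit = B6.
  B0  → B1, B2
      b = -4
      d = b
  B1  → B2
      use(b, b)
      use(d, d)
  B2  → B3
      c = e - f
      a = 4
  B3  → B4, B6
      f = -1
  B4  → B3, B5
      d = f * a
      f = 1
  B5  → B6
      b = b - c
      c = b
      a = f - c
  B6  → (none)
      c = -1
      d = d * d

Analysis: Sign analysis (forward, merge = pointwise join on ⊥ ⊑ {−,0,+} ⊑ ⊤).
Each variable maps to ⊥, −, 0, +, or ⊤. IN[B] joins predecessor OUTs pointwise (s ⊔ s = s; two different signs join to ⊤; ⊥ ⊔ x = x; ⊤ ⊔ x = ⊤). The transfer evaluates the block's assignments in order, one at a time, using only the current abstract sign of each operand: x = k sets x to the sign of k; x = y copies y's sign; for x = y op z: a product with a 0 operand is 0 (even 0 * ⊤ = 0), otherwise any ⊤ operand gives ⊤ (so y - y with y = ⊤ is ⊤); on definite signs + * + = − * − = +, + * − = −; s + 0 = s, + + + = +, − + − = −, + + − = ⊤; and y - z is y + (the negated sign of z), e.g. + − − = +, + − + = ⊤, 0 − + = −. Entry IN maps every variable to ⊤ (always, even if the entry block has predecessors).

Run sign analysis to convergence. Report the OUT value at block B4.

Fixpoint table:
  B0:   IN=(all ⊤)   OUT={b:-, d:-; rest ⊤}
  B1:   IN={b:-, d:-; rest ⊤}   OUT={b:-, d:-; rest ⊤}
  B2:   IN={b:-, d:-; rest ⊤}   OUT={a:+, b:-, d:-; rest ⊤}
  B3:   IN={a:+, b:-, d:-; rest ⊤}   OUT={a:+, b:-, d:-, f:-; rest ⊤}
  B4:   IN={a:+, b:-, d:-, f:-; rest ⊤}   OUT={a:+, b:-, d:-, f:+; rest ⊤}
  B5:   IN={a:+, b:-, d:-, f:+; rest ⊤}   OUT={d:-, f:+; rest ⊤}
  B6:   IN={d:-; rest ⊤}   OUT={c:-, d:+; rest ⊤}

Merge at B4: IN[B4] = OUT[B3] = {a: +, b: -, c: ⊤, d: -, e: ⊤, f: -}
Applying B4's transfer function to that IN value gives OUT[B4] (row B4 above).

Answer: {a: +, b: -, c: ⊤, d: -, e: ⊤, f: +}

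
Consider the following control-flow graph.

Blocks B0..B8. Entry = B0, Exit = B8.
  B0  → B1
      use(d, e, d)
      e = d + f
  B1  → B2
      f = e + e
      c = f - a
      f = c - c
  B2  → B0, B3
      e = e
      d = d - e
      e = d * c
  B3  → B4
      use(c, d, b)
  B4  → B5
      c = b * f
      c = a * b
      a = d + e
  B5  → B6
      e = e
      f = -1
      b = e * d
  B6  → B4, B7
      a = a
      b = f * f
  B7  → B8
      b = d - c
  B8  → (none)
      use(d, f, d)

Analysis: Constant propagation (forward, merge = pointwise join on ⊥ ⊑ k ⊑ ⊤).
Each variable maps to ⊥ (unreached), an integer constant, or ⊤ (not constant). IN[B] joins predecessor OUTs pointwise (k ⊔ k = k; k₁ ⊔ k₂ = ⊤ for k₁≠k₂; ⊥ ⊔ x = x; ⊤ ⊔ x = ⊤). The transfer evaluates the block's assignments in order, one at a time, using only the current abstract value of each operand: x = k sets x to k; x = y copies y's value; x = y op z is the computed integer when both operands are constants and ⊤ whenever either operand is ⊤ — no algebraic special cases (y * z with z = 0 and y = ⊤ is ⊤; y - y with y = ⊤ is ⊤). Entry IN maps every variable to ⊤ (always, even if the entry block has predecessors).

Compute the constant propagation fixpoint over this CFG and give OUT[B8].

Converged values:
  B0:  IN=(all ⊤)  OUT=(all ⊤)
  B1:  IN=(all ⊤)  OUT=(all ⊤)
  B2:  IN=(all ⊤)  OUT=(all ⊤)
  B3:  IN=(all ⊤)  OUT=(all ⊤)
  B4:  IN=(all ⊤)  OUT=(all ⊤)
  B5:  IN=(all ⊤)  OUT={f:-1; rest ⊤}
  B6:  IN={f:-1; rest ⊤}  OUT={b:1, f:-1; rest ⊤}
  B7:  IN={b:1, f:-1; rest ⊤}  OUT={f:-1; rest ⊤}
  B8:  IN={f:-1; rest ⊤}  OUT={f:-1; rest ⊤}

Merge at B8: IN[B8] = OUT[B7] = {a: ⊤, b: ⊤, c: ⊤, d: ⊤, e: ⊤, f: -1}
Applying B8's transfer function to that IN value gives OUT[B8] (row B8 above).

Answer: {a: ⊤, b: ⊤, c: ⊤, d: ⊤, e: ⊤, f: -1}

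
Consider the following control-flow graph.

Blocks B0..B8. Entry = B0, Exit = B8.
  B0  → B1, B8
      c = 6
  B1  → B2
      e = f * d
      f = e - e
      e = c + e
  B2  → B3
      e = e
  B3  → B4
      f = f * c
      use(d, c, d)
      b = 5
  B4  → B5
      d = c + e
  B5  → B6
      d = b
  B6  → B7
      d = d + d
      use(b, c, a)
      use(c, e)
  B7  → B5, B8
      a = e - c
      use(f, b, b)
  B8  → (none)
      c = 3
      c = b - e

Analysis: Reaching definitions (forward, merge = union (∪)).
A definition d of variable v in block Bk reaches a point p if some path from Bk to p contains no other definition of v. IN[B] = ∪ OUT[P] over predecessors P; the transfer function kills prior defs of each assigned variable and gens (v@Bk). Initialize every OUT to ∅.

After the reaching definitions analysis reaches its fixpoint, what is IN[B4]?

Fixpoint table:
  B0: | IN={} | OUT={c@B0}
  B1: | IN={c@B0} | OUT={c@B0, e@B1, f@B1}
  B2: | IN={c@B0, e@B1, f@B1} | OUT={c@B0, e@B2, f@B1}
  B3: | IN={c@B0, e@B2, f@B1} | OUT={b@B3, c@B0, e@B2, f@B3}
  B4: | IN={b@B3, c@B0, e@B2, f@B3} | OUT={b@B3, c@B0, d@B4, e@B2, f@B3}
  B5: | IN={a@B7, b@B3, c@B0, d@B4, d@B6, e@B2, f@B3} | OUT={a@B7, b@B3, c@B0, d@B5, e@B2, f@B3}
  B6: | IN={a@B7, b@B3, c@B0, d@B5, e@B2, f@B3} | OUT={a@B7, b@B3, c@B0, d@B6, e@B2, f@B3}
  B7: | IN={a@B7, b@B3, c@B0, d@B6, e@B2, f@B3} | OUT={a@B7, b@B3, c@B0, d@B6, e@B2, f@B3}
  B8: | IN={a@B7, b@B3, c@B0, d@B6, e@B2, f@B3} | OUT={a@B7, b@B3, c@B8, d@B6, e@B2, f@B3}

Merge at B4: IN[B4] = OUT[B3] = {b@B3, c@B0, e@B2, f@B3}

Answer: {b@B3, c@B0, e@B2, f@B3}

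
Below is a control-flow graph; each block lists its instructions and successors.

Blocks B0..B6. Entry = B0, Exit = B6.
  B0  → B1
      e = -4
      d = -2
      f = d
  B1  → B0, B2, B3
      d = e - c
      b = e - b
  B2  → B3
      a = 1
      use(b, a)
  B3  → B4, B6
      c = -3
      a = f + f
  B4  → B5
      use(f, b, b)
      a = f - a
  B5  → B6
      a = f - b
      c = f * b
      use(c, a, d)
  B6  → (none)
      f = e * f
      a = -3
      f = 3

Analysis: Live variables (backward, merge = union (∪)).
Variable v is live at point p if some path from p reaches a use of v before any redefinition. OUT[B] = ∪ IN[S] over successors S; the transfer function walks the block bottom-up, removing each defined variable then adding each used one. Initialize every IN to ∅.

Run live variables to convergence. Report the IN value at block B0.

Answer: {b, c}

Derivation:
Converged values:
  B0:  IN={b, c}  OUT={b, c, e, f}
  B1:  IN={b, c, e, f}  OUT={b, c, d, e, f}
  B2:  IN={b, d, e, f}  OUT={b, d, e, f}
  B3:  IN={b, d, e, f}  OUT={a, b, d, e, f}
  B4:  IN={a, b, d, e, f}  OUT={b, d, e, f}
  B5:  IN={b, d, e, f}  OUT={e, f}
  B6:  IN={e, f}  OUT={}

Merge at B0: OUT[B0] = IN[B1] = {b, c, e, f}
Applying B0's transfer function to that OUT value gives IN[B0] (row B0 above).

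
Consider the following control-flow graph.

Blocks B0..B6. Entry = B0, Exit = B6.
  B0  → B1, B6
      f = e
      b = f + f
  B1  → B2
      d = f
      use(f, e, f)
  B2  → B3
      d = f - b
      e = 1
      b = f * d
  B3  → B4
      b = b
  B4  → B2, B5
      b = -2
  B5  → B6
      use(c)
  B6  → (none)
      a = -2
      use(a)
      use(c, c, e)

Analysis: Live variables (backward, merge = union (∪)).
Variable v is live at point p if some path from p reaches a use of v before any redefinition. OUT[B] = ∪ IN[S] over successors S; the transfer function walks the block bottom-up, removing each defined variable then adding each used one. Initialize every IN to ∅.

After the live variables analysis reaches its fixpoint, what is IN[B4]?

Answer: {c, e, f}

Trace:
Fixpoint table:
  B0:   IN={c, e}   OUT={b, c, e, f}
  B1:   IN={b, c, e, f}   OUT={b, c, f}
  B2:   IN={b, c, f}   OUT={b, c, e, f}
  B3:   IN={b, c, e, f}   OUT={c, e, f}
  B4:   IN={c, e, f}   OUT={b, c, e, f}
  B5:   IN={c, e}   OUT={c, e}
  B6:   IN={c, e}   OUT={}

Merge at B4: OUT[B4] = IN[B2] ⊔ IN[B5] = {b, c, e, f}
Applying B4's transfer function to that OUT value gives IN[B4] (row B4 above).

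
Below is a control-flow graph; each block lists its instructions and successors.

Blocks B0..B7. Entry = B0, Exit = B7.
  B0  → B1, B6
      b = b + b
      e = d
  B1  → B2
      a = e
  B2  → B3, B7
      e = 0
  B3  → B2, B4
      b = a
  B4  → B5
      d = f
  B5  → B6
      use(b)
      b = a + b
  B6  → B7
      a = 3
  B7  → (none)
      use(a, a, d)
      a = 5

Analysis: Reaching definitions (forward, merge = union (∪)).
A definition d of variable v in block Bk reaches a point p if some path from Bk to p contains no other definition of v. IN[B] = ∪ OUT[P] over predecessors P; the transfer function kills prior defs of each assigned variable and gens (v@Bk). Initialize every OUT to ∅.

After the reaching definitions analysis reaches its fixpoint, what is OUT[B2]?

Answer: {a@B1, b@B0, b@B3, e@B2}

Derivation:
Fixpoint table:
  B0: | IN={} | OUT={b@B0, e@B0}
  B1: | IN={b@B0, e@B0} | OUT={a@B1, b@B0, e@B0}
  B2: | IN={a@B1, b@B0, b@B3, e@B0, e@B2} | OUT={a@B1, b@B0, b@B3, e@B2}
  B3: | IN={a@B1, b@B0, b@B3, e@B2} | OUT={a@B1, b@B3, e@B2}
  B4: | IN={a@B1, b@B3, e@B2} | OUT={a@B1, b@B3, d@B4, e@B2}
  B5: | IN={a@B1, b@B3, d@B4, e@B2} | OUT={a@B1, b@B5, d@B4, e@B2}
  B6: | IN={a@B1, b@B0, b@B5, d@B4, e@B0, e@B2} | OUT={a@B6, b@B0, b@B5, d@B4, e@B0, e@B2}
  B7: | IN={a@B1, a@B6, b@B0, b@B3, b@B5, d@B4, e@B0, e@B2} | OUT={a@B7, b@B0, b@B3, b@B5, d@B4, e@B0, e@B2}

Merge at B2: IN[B2] = OUT[B1] ⊔ OUT[B3] = {a@B1, b@B0, b@B3, e@B0, e@B2}
Applying B2's transfer function to that IN value gives OUT[B2] (row B2 above).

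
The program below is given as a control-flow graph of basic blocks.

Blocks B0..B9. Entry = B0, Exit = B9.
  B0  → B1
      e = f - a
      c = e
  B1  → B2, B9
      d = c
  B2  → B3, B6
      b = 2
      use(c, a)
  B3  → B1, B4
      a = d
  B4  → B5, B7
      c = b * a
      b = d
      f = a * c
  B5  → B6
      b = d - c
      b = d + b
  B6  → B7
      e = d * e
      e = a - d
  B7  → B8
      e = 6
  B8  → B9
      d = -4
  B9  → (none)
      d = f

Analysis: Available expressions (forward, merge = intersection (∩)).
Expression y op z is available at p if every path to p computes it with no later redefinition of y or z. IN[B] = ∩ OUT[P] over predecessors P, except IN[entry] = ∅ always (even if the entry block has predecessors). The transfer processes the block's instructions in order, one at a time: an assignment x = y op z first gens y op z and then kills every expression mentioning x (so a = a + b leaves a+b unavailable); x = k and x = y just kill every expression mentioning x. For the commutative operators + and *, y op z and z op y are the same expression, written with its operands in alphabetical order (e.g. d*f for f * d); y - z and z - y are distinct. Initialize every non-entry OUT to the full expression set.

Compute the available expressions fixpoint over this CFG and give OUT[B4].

Per-block solution:
  B0:   IN={}   OUT={f-a}
  B1:   IN={}   OUT={}
  B2:   IN={}   OUT={}
  B3:   IN={}   OUT={}
  B4:   IN={}   OUT={a*c}
  B5:   IN={a*c}   OUT={a*c, d-c}
  B6:   IN={}   OUT={a-d}
  B7:   IN={}   OUT={}
  B8:   IN={}   OUT={}
  B9:   IN={}   OUT={}

Merge at B4: IN[B4] = OUT[B3] = {}
Applying B4's transfer function to that IN value gives OUT[B4] (row B4 above).

Answer: {a*c}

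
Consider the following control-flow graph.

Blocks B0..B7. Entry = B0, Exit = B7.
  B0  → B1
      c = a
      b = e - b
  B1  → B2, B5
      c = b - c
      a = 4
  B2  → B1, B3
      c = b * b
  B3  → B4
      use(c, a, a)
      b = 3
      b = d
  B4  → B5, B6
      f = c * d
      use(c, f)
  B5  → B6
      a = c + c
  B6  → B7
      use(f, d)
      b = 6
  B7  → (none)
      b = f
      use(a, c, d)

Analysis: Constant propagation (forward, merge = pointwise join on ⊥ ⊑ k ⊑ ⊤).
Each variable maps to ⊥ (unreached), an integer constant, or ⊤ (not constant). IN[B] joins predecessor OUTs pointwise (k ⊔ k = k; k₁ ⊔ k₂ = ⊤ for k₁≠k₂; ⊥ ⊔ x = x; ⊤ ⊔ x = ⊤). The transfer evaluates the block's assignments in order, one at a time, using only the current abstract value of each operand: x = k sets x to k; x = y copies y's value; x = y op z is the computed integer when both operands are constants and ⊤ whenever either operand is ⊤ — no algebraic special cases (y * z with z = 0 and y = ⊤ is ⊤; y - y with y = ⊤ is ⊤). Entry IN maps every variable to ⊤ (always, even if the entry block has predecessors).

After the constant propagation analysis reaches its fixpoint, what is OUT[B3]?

Answer: {a: 4, b: ⊤, c: ⊤, d: ⊤, e: ⊤, f: ⊤}

Working:
Converged values:
  B0:  IN=(all ⊤)  OUT=(all ⊤)
  B1:  IN=(all ⊤)  OUT={a:4; rest ⊤}
  B2:  IN={a:4; rest ⊤}  OUT={a:4; rest ⊤}
  B3:  IN={a:4; rest ⊤}  OUT={a:4; rest ⊤}
  B4:  IN={a:4; rest ⊤}  OUT={a:4; rest ⊤}
  B5:  IN={a:4; rest ⊤}  OUT=(all ⊤)
  B6:  IN=(all ⊤)  OUT={b:6; rest ⊤}
  B7:  IN={b:6; rest ⊤}  OUT=(all ⊤)

Merge at B3: IN[B3] = OUT[B2] = {a: 4, b: ⊤, c: ⊤, d: ⊤, e: ⊤, f: ⊤}
Applying B3's transfer function to that IN value gives OUT[B3] (row B3 above).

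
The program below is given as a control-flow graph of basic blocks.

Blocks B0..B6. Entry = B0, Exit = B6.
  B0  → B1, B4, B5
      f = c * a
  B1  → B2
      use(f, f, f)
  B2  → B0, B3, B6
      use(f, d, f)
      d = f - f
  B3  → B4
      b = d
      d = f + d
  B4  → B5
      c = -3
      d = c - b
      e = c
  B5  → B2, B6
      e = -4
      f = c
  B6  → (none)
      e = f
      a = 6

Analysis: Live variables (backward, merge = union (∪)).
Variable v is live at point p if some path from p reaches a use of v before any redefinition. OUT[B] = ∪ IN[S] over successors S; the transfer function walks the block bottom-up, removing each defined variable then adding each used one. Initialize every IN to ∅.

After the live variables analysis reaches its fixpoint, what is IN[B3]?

Answer: {a, d, f}

Trace:
Converged values:
  B0:   IN={a, b, c, d}   OUT={a, b, c, d, f}
  B1:   IN={a, b, c, d, f}   OUT={a, b, c, d, f}
  B2:   IN={a, b, c, d, f}   OUT={a, b, c, d, f}
  B3:   IN={a, d, f}   OUT={a, b}
  B4:   IN={a, b}   OUT={a, b, c, d}
  B5:   IN={a, b, c, d}   OUT={a, b, c, d, f}
  B6:   IN={f}   OUT={}

Merge at B3: OUT[B3] = IN[B4] = {a, b}
Applying B3's transfer function to that OUT value gives IN[B3] (row B3 above).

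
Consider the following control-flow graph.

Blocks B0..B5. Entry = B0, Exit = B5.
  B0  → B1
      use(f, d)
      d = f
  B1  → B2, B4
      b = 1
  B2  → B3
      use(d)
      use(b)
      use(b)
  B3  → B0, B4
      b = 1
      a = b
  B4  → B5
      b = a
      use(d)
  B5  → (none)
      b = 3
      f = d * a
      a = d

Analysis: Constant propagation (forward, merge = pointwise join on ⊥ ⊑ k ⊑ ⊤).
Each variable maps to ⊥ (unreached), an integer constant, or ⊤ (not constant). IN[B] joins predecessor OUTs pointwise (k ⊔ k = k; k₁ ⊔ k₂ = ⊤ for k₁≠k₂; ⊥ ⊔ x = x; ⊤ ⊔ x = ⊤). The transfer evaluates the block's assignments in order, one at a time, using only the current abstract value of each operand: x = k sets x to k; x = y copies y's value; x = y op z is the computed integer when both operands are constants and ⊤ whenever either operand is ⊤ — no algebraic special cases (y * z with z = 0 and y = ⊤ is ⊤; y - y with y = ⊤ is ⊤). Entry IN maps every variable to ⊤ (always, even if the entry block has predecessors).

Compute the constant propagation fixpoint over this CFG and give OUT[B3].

Answer: {a: 1, b: 1, c: ⊤, d: ⊤, e: ⊤, f: ⊤}

Trace:
Converged values:
  B0:   IN=(all ⊤)   OUT=(all ⊤)
  B1:   IN=(all ⊤)   OUT={b:1; rest ⊤}
  B2:   IN={b:1; rest ⊤}   OUT={b:1; rest ⊤}
  B3:   IN={b:1; rest ⊤}   OUT={a:1, b:1; rest ⊤}
  B4:   IN={b:1; rest ⊤}   OUT=(all ⊤)
  B5:   IN=(all ⊤)   OUT={b:3; rest ⊤}

Merge at B3: IN[B3] = OUT[B2] = {a: ⊤, b: 1, c: ⊤, d: ⊤, e: ⊤, f: ⊤}
Applying B3's transfer function to that IN value gives OUT[B3] (row B3 above).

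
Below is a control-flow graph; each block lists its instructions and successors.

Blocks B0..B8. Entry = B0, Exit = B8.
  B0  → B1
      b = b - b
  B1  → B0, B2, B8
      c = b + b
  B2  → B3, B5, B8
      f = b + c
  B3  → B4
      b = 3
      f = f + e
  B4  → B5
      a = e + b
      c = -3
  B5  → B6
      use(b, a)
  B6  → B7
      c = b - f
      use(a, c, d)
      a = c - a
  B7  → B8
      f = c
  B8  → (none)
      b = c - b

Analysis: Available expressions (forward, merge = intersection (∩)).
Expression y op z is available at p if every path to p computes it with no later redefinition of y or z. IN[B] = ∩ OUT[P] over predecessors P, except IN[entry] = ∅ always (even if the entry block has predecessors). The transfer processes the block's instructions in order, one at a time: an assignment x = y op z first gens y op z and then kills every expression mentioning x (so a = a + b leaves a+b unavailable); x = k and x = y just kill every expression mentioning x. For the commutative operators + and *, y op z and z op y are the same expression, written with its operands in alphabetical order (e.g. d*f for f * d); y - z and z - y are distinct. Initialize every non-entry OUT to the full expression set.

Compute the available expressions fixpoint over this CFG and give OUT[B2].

Fixpoint table:
  B0: | IN={} | OUT={}
  B1: | IN={} | OUT={b+b}
  B2: | IN={b+b} | OUT={b+b, b+c}
  B3: | IN={b+b, b+c} | OUT={}
  B4: | IN={} | OUT={b+e}
  B5: | IN={} | OUT={}
  B6: | IN={} | OUT={b-f}
  B7: | IN={b-f} | OUT={}
  B8: | IN={} | OUT={}

Merge at B2: IN[B2] = OUT[B1] = {b+b}
Applying B2's transfer function to that IN value gives OUT[B2] (row B2 above).

Answer: {b+b, b+c}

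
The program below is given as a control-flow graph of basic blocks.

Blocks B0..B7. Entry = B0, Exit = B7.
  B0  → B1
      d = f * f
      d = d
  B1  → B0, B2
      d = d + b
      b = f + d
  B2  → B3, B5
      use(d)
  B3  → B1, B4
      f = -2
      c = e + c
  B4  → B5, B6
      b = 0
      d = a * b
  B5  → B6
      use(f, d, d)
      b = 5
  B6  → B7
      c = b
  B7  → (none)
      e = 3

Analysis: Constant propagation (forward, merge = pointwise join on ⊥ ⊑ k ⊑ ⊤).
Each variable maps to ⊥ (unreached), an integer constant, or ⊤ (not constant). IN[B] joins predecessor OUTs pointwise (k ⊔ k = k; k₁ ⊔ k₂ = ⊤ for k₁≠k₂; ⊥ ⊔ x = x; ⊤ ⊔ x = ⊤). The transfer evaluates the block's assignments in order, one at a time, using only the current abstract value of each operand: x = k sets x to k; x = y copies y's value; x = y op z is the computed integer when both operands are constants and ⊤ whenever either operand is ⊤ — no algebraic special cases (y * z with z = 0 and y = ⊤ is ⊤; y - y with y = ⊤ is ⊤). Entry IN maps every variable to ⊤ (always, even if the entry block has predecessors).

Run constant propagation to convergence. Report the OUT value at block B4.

Per-block solution:
  B0:   IN=(all ⊤)   OUT=(all ⊤)
  B1:   IN=(all ⊤)   OUT=(all ⊤)
  B2:   IN=(all ⊤)   OUT=(all ⊤)
  B3:   IN=(all ⊤)   OUT={f:-2; rest ⊤}
  B4:   IN={f:-2; rest ⊤}   OUT={b:0, f:-2; rest ⊤}
  B5:   IN=(all ⊤)   OUT={b:5; rest ⊤}
  B6:   IN=(all ⊤)   OUT=(all ⊤)
  B7:   IN=(all ⊤)   OUT={e:3; rest ⊤}

Merge at B4: IN[B4] = OUT[B3] = {a: ⊤, b: ⊤, c: ⊤, d: ⊤, e: ⊤, f: -2}
Applying B4's transfer function to that IN value gives OUT[B4] (row B4 above).

Answer: {a: ⊤, b: 0, c: ⊤, d: ⊤, e: ⊤, f: -2}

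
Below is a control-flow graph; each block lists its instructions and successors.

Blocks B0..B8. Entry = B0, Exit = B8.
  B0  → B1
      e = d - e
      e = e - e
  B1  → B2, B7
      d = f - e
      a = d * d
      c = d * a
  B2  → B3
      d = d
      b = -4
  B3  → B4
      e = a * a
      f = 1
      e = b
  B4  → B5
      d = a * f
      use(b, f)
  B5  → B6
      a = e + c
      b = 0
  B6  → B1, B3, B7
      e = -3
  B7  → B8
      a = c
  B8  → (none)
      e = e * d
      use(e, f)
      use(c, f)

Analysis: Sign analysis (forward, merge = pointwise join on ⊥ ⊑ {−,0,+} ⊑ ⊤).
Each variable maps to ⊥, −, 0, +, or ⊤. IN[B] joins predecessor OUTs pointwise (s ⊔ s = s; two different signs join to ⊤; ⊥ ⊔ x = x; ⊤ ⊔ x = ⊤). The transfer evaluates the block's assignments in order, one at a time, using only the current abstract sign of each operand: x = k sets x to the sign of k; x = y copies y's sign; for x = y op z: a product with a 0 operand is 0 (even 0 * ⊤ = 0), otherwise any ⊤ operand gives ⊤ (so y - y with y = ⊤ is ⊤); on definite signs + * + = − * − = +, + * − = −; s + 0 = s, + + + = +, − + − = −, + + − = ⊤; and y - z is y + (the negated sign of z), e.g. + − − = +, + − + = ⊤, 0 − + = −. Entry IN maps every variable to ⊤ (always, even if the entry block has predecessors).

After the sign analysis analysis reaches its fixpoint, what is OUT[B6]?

Fixpoint table:
  B0:  IN=(all ⊤)  OUT=(all ⊤)
  B1:  IN=(all ⊤)  OUT=(all ⊤)
  B2:  IN=(all ⊤)  OUT={b:-; rest ⊤}
  B3:  IN=(all ⊤)  OUT={f:+; rest ⊤}
  B4:  IN={f:+; rest ⊤}  OUT={f:+; rest ⊤}
  B5:  IN={f:+; rest ⊤}  OUT={b:0, f:+; rest ⊤}
  B6:  IN={b:0, f:+; rest ⊤}  OUT={b:0, e:-, f:+; rest ⊤}
  B7:  IN=(all ⊤)  OUT=(all ⊤)
  B8:  IN=(all ⊤)  OUT=(all ⊤)

Merge at B6: IN[B6] = OUT[B5] = {a: ⊤, b: 0, c: ⊤, d: ⊤, e: ⊤, f: +}
Applying B6's transfer function to that IN value gives OUT[B6] (row B6 above).

Answer: {a: ⊤, b: 0, c: ⊤, d: ⊤, e: -, f: +}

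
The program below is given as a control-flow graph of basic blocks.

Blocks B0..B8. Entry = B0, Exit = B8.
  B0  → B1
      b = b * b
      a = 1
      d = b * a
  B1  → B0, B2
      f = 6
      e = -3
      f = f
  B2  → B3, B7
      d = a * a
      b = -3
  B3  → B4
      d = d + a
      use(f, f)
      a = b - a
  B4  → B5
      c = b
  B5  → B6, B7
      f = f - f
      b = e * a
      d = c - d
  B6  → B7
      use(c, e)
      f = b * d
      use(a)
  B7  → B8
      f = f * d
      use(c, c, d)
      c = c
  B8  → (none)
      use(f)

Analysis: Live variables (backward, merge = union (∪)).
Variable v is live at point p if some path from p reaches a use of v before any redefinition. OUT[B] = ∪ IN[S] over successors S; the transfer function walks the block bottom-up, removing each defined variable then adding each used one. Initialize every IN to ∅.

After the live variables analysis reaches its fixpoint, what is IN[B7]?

Answer: {c, d, f}

Working:
Converged values:
  B0: | IN={b, c} | OUT={a, b, c}
  B1: | IN={a, b, c} | OUT={a, b, c, e, f}
  B2: | IN={a, c, e, f} | OUT={a, b, c, d, e, f}
  B3: | IN={a, b, d, e, f} | OUT={a, b, d, e, f}
  B4: | IN={a, b, d, e, f} | OUT={a, c, d, e, f}
  B5: | IN={a, c, d, e, f} | OUT={a, b, c, d, e, f}
  B6: | IN={a, b, c, d, e} | OUT={c, d, f}
  B7: | IN={c, d, f} | OUT={f}
  B8: | IN={f} | OUT={}

Merge at B7: OUT[B7] = IN[B8] = {f}
Applying B7's transfer function to that OUT value gives IN[B7] (row B7 above).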